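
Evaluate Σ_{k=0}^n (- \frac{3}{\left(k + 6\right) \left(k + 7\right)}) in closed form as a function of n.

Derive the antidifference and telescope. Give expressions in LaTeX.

Ratio r(k) = (k + 6)/(k + 8).
Take A(k)=k + 6, B(k)=k + 8, C(k)=1.
Need (k + 6)·f(k+1) − (k + 7)·f(k) = 1.
Bound: deg f ≤ 1.
Solve for f: f(k) = k/6 (degree 1 ≤ 1).
Get s_k = R·t_k = -k/(2*k + 12) with R(k) = B(k−1)f(k)/C(k) = k*(k + 7)/6.
s_(k+1) − s_k = -3/(k**2 + 13*k + 42) = t_k.
Telescope: S(n) = s_(n+1) − s_(0) = (-n - 1)/(2*(n + 7)) − (0) = (-n - 1)/(2*(n + 7)).

S(n) = \frac{- n - 1}{2 \left(n + 7\right)}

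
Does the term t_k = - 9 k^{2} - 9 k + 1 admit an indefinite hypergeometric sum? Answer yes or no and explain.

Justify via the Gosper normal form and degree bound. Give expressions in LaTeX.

Yes. s_k = k \left(4 - 3 k^{2}\right).

Compute t_(k+1)/t_k: get (9*k**2 + 27*k + 17)/(9*k**2 + 9*k - 1).
Factor: A=1; B=1; C=k**2 + k - 1/9.
Need (1)·f(k+1) − (1)·f(k) = k**2 + k - 1/9.
d = 3 from the (0,0,2) case.
Match coefficients ⇒ f(k) = k*(3*k**2 - 4)/9.
Then R = B(k−1)f/C = k*(3*k**2 - 4)/(9*k**2 + 9*k - 1), so s_k = R(k)·t_k = k*(4 - 3*k**2).
Check: Δs_k = -9*k**2 - 9*k + 1. ✓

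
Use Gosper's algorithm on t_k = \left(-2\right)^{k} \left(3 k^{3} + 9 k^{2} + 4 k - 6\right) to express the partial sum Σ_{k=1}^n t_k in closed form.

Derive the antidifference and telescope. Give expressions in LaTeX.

S(n) = 2 \left(-2\right)^{n} n^{3} + 8 \left(-2\right)^{n} n^{2} + 6 \left(-2\right)^{n} n - 4 \left(-2\right)^{n} + 4

t_(k+1)/t_k = 2*(-3*k**3 - 18*k**2 - 31*k - 10)/(3*k**3 + 9*k**2 + 4*k - 6).
Gosper form: A/B · C(k+1)/C(k) with A=-2, B=1, C=k**3 + 3*k**2 + 4*k/3 - 2.
f must satisfy (-2)·f(k+1) − (1)·f(k) = k**3 + 3*k**2 + 4*k/3 - 2.
deg f ≤ 3 (via 0,0,3).
Match coefficients ⇒ f(k) = -(k + 1)*(k**2 - 2)/3.
Certificate R = B(k−1)f/C = -(k + 1)*(k**2 - 2)/(3*k**3 + 9*k**2 + 4*k - 6) gives s_k = (-2)**k*(-k**3 - k**2 + 2*k + 2).
Check: Δs_k = (-2)**k*(3*k**3 + 9*k**2 + 4*k - 6). ✓
Telescope: S(n) = s_(n+1) − s_(1) = (-2)**(n + 1)*(-n**3 - 4*n**2 - 3*n + 2) − (-4) = 2*(-2)**n*n**3 + 8*(-2)**n*n**2 + 6*(-2)**n*n - 4*(-2)**n + 4.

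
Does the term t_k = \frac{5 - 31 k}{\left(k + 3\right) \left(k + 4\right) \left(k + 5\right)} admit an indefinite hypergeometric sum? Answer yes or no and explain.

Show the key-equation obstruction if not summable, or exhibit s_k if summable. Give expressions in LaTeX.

Compute t_(k+1)/t_k: get (k + 3)*(31*k + 26)/((k + 6)*(31*k - 5)).
Normal form (A,B,C) = (k + 3, k + 6, k - 5/31).
Key eq: (k + 3)·f(k+1) = (k + 5)·f(k) + (k - 5/31).
deg f ≤ 2 (via 1,1,1).
Solving with deg f ≤ 2: f(k) = k*(11*k - 16)/93.
R(k) = B(k−1)·f(k)/C(k) = k*(k + 5)*(11*k - 16)/(3*(31*k - 5)); s_k = R·t_k = k*(16 - 11*k)/(3*(k + 3)*(k + 4)).
Δs = (5 - 31*k)/(k**3 + 12*k**2 + 47*k + 60), as required.

Yes. s_k = \frac{k \left(16 - 11 k\right)}{3 \left(k + 3\right) \left(k + 4\right)}.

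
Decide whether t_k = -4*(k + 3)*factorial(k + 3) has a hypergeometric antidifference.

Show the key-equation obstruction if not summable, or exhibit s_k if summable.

t_(k+1)/t_k = (k + 4)**2/(k + 3).
A = k + 4, B = 1, C = k + 3.
f must satisfy (k + 4)·f(k+1) − (1)·f(k) = k + 3.
d = 0 from the (1,0,1) case.
Coefficient equations give f(k) = 1.
Get s_k = R·t_k = -4*factorial(k + 3) with R(k) = B(k−1)f(k)/C(k) = 1/(k + 3).
Verify: -4*(k + 3)*factorial(k + 3) matches t_k.

Yes. s_k = -4*factorial(k + 3).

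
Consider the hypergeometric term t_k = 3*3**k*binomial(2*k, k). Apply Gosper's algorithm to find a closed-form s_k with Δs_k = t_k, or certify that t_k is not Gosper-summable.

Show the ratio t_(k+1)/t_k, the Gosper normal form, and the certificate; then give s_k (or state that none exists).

not Gosper-summable; s_k does not exist

r(k) = 6*(2*k + 1)/(k + 1) after simplifying.
Take A(k)=12*k + 6, B(k)=k + 1, C(k)=1.
Need (12*k + 6)·f(k+1) − (k)·f(k) = 1.
d = -1 from the (1,1,0) case.
deg f ≤ -1 is impossible — no certificate.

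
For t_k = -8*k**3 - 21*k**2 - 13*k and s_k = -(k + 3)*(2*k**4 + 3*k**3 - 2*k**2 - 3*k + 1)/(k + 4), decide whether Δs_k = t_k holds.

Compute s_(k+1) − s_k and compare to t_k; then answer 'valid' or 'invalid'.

Invalid: residual (6*k**4 + 50*k**3 + 99*k**2 + 55*k - 1)/(k**2 + 9*k + 20) ≠ 0.

s_(k+1) = (-2*k**5 - 19*k**4 - 63*k**3 - 86*k**2 - 41*k - 4)/(k + 5)
s_(k+1) − s_k = (-8*k**5 - 87*k**4 - 312*k**3 - 438*k**2 - 205*k - 1)/(k**2 + 9*k + 20)
(s_(k+1) − s_k) − t_k = (6*k**4 + 50*k**3 + 99*k**2 + 55*k - 1)/(k**2 + 9*k + 20)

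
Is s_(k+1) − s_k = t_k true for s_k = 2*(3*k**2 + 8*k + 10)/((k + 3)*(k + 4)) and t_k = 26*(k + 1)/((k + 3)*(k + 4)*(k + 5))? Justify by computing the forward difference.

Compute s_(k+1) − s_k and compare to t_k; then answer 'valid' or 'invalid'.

s_(k+1) = 2*(8*k + 3*(k + 1)**2 + 18)/((k + 4)*(k + 5))
s_(k+1) − s_k = 26*(k + 1)/(k**3 + 12*k**2 + 47*k + 60)
(s_(k+1) − s_k) − t_k = 0

Valid: the claim telescopes to t_k.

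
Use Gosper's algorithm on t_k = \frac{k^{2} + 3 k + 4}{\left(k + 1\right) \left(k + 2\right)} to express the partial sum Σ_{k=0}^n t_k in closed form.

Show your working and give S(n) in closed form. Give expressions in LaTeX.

Compute t_(k+1)/t_k: get (k + 1)*(3*k + (k + 1)**2 + 7)/((k + 3)*(k**2 + 3*k + 4)).
A = k + 1, B = k + 3, C = k**2 + 3*k + 4.
f must satisfy (k + 1)·f(k+1) − (k + 2)·f(k) = k**2 + 3*k + 4.
d = 2 from the (1,1,2) case.
Solving with deg f ≤ 2: f(k) = k*(k + 3).
R(k) = B(k−1)·f(k)/C(k) = k*(k + 2)*(k + 3)/(k**2 + 3*k + 4); s_k = R·t_k = k*(k + 3)/(k + 1).
Δs = (k**2 + 3*k + 4)/(k**2 + 3*k + 2), as required.
Σ_(k=0)^n t_k = s_(n+1) − s_(0) = ((n**2 + 5*n + 4)/(n + 2)) − (0), i.e. (n**2 + 5*n + 4)/(n + 2).

S(n) = \frac{n^{2} + 5 n + 4}{n + 2}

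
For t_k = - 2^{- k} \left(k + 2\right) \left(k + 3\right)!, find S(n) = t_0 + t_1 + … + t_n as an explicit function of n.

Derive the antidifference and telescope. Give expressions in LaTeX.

S(n) = 12 - 2^{- n} \left(n + 4\right)!

t_(k+1)/t_k = (k + 3)*(k + 4)/(2*(k + 2)).
Gosper form: A/B · C(k+1)/C(k) with A=k/2 + 2, B=1, C=k + 2.
Key eq: (k/2 + 2)·f(k+1) = (1)·f(k) + (k + 2).
Degrees (1,0,1) ⇒ d ≤ 0.
Match coefficients ⇒ f(k) = 2.
Then R = B(k−1)f/C = 2/(k + 2), so s_k = R(k)·t_k = -2**(1 - k)*factorial(k + 3).
Δs = -(k + 2)*factorial(k + 3)/2**k, as required.
s_(n+1) = -factorial(n + 4)/2**n and s_(0) = -12, so S(n) = 12 - factorial(n + 4)/2**n.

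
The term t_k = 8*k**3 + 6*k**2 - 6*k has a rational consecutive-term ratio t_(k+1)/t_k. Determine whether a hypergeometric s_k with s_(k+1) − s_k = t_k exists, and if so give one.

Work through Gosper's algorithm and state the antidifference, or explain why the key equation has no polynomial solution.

s_k = 2*k*(k**3 - k**2 - 2*k + 2)

Ratio r(k) = (4*k**3 + 15*k**2 + 15*k + 4)/(k*(4*k**2 + 3*k - 3)).
Factor: A=1; B=1; C=k**3 + 3*k**2/4 - 3*k/4.
Solve (1)·f(k+1) − (1)·f(k) = k**3 + 3*k**2/4 - 3*k/4.
From deg A=0, deg B=0, deg C=3: d=4.
Solving with deg f ≤ 4: f(k) = k*(k - 1)*(k**2 - 2)/4.
R(k) = B(k−1)·f(k)/C(k) = (k - 1)*(k**2 - 2)/(4*k**2 + 3*k - 3); s_k = R·t_k = 2*k*(k**3 - k**2 - 2*k + 2).
s_(k+1) − s_k = 2*k*(4*k**2 + 3*k - 3) = t_k.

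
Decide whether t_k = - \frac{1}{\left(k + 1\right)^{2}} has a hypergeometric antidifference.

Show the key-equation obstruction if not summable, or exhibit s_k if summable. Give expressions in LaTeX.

No — the linear system for f has no solution.

Ratio r(k) = (k + 1)**2/(k + 2)**2.
Factor: A=k**2 + 2*k + 1; B=k**2 + 4*k + 4; C=1.
Set up (k**2 + 2*k + 1)·f(k+1) − (k**2 + 2*k + 1)·f(k) − (1) = 0.
Degrees (2,2,0) ⇒ d ≤ 0.
f = c0 ⇒ A·f(k+1) − B(k−1)·f(k) − C = -1. The system {-1 = 0} is inconsistent; no antidifference.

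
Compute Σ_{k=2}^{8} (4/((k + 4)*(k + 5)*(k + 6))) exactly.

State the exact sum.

Ratio r(k) = (k + 4)/(k + 7).
So A=k + 4 and B=k + 7, with C=1.
Set up (k + 4)·f(k+1) − (k + 6)·f(k) − (1) = 0.
From deg A=1, deg B=1, deg C=0: d=2.
Match coefficients ⇒ f(k) = k*(k + 9)/40.
Get s_k = R·t_k = k*(k + 9)/(10*(k + 4)*(k + 5)) with R(k) = B(k−1)f(k)/C(k) = k*(k + 6)*(k + 9)/40.
Check: Δs_k = 4/(k**3 + 15*k**2 + 74*k + 120). ✓
Σ_(k=2)^(8) t_k = s_(9) − s_(2) = 81/910 − (11/210) = 10/273.

Σ = 10/273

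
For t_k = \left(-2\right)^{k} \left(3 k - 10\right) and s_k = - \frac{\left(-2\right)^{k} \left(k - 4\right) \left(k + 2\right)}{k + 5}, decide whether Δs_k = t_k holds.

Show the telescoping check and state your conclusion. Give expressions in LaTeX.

Invalid: residual \frac{9 \left(-2\right)^{k} \left(- k^{2} - 2 k + 18\right)}{k^{2} + 11 k + 30} ≠ 0.

s_(k+1) = (-2)**(k + 1)*(9 - k**2)/(k + 6)
s_(k+1) − s_k = (-2)**k*(3*k**3 + 14*k**2 - 38*k - 138)/(k**2 + 11*k + 30)
(s_(k+1) − s_k) − t_k = 9*(-2)**k*(-k**2 - 2*k + 18)/(k**2 + 11*k + 30)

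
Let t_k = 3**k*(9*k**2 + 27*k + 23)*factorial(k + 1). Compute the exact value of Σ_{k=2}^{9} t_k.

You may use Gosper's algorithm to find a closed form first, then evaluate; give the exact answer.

Step 1: r(k) = 3*(9*k**3 + 63*k**2 + 149*k + 118)/(9*k**2 + 27*k + 23).
Gosper form: A/B · C(k+1)/C(k) with A=3*k + 6, B=1, C=k**2 + 3*k + 23/9.
f must satisfy (3*k + 6)·f(k+1) − (1)·f(k) = k**2 + 3*k + 23/9.
From deg A=1, deg B=0, deg C=2: d=1.
A polynomial solution: f(k) = (3*k + 1)/9.
Certificate R = B(k−1)f/C = (3*k + 1)/(9*k**2 + 27*k + 23) gives s_k = 3**k*(3*k + 1)*factorial(k + 1).
Verify: 3**k*(9*k**2 + 27*k + 23)*factorial(k + 1) matches t_k.
Evaluate s at k=10 and k=2: 73068460819200 and 378; difference 73068460818822.

Σ = 73068460818822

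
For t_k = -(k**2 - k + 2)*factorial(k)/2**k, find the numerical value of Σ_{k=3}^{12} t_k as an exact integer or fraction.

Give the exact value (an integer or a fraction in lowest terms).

t_(k+1)/t_k = (k + 1)*(-k + (k + 1)**2 + 1)/(2*(k**2 - k + 2)).
A = k/2 + 1/2, B = 1, C = k**2 - k + 2.
Key eq: (k/2 + 1/2)·f(k+1) = (1)·f(k) + (k**2 - k + 2).
Degrees (1,0,2) ⇒ d ≤ 1.
Coefficient equations give f(k) = 2*(k - 1).
R(k) = B(k−1)·f(k)/C(k) = 2*(k - 1)/(k**2 - k + 2); s_k = R·t_k = -2**(1 - k)*(k - 1)*factorial(k).
Verify: -(k**2 - k + 2)*factorial(k)/2**k matches t_k.
Telescoping: Σ = s_(13) − s_(3) = -18243225 − (-3) = -18243222.

Σ = -18243222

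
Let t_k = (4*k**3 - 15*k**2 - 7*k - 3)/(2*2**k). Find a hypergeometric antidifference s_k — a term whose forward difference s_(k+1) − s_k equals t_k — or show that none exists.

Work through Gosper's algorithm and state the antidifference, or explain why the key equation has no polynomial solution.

s_k = (-4*k**3 + 3*k**2 + k + 3)/2**k

Step 1: r(k) = (4*k**3 - 3*k**2 - 25*k - 21)/(2*(4*k**3 - 15*k**2 - 7*k - 3)).
A = 1/2, B = 1, C = k**3 - 15*k**2/4 - 7*k/4 - 3/4.
f must satisfy (1/2)·f(k+1) − (1)·f(k) = k**3 - 15*k**2/4 - 7*k/4 - 3/4.
d = 3 from the (0,0,3) case.
Match coefficients ⇒ f(k) = -(4*k**3 - 3*k**2 - k - 3)/2.
So s_k = (B(k−1)f/C)·t_k = (-2*(4*k**3 - 3*k**2 - k - 3)/(4*k**3 - 15*k**2 - 7*k - 3))·t_k = (-4*k**3 + 3*k**2 + k + 3)/2**k.
Check: Δs_k = (4*k**3 - 15*k**2 - 7*k - 3)/(2*2**k). ✓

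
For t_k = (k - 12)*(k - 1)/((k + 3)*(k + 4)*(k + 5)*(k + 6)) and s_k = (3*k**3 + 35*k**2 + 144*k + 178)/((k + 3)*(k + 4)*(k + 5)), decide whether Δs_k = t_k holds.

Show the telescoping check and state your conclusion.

valid (s_(k+1) − s_k reduces to t_k)

s_(k+1) = (144*k + 3*(k + 1)**3 + 35*(k + 1)**2 + 322)/((k + 4)*(k + 5)*(k + 6))
s_(k+1) − s_k = (k**2 - 13*k + 12)/(k**4 + 18*k**3 + 119*k**2 + 342*k + 360)
(s_(k+1) − s_k) − t_k = 0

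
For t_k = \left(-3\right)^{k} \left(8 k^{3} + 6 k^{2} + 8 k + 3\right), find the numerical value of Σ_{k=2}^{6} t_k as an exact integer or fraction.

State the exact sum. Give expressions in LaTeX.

Σ = 1209483

Compute t_(k+1)/t_k: get 3*(-8*k**3 - 30*k**2 - 44*k - 25)/(8*k**3 + 6*k**2 + 8*k + 3).
A = -3, B = 1, C = k**3 + 3*k**2/4 + k + 3/8.
f must satisfy (-3)·f(k+1) − (1)·f(k) = k**3 + 3*k**2/4 + k + 3/8.
Degrees (0,0,3) ⇒ d ≤ 3.
Match coefficients ⇒ f(k) = -k*(2*k**2 - 3*k + 2)/8.
Certificate R = B(k−1)f/C = -k*(2*k**2 - 3*k + 2)/(8*k**3 + 6*k**2 + 8*k + 3) gives s_k = (-3)**k*k*(-2*k**2 + 3*k - 2).
Check: Δs_k = (-3)**k*(8*k**3 + 6*k**2 + 8*k + 3). ✓
Evaluate s at k=7 and k=2: 1209411 and -72; difference 1209483.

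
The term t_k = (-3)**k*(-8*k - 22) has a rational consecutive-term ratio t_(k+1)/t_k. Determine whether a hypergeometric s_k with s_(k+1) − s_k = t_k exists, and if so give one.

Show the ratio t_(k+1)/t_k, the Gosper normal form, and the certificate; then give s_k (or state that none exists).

The ratio is 3*(-4*k - 15)/(4*k + 11).
Factor: A=-3; B=1; C=k + 11/4.
f must satisfy (-3)·f(k+1) − (1)·f(k) = k + 11/4.
Bound: deg f ≤ 1.
Solve for f: f(k) = -(k + 2)/4 (degree 1 ≤ 1).
R(k) = B(k−1)·f(k)/C(k) = -(k + 2)/(4*k + 11); s_k = R·t_k = 2*(-3)**k*(k + 2).
Verify: (-3)**k*(-8*k - 22) matches t_k.

s_k = 2*(-3)**k*(k + 2)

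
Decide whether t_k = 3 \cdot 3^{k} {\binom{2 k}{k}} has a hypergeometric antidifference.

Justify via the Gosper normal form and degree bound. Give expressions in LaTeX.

No. Not Gosper-summable.

Compute t_(k+1)/t_k: get 6*(2*k + 1)/(k + 1).
Take A(k)=12*k + 6, B(k)=k + 1, C(k)=1.
f must satisfy (12*k + 6)·f(k+1) − (k)·f(k) = 1.
From deg A=1, deg B=1, deg C=0: d=-1.
Negative degree bound (-1): no f exists, t_k not Gosper-summable.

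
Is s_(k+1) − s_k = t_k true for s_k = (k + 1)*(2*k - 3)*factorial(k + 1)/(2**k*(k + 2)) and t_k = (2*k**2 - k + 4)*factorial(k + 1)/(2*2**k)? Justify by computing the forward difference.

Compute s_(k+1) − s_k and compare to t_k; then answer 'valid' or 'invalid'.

Invalid: residual -(2*k**3 + 3*k**2 - 2*k + 14)*factorial(k + 1)/(2*2**k*(k + 2)*(k + 3)) ≠ 0.

s_(k+1) = (k + 2)*(2*k - 1)*factorial(k + 2)/(2*2**k*(k + 3))
s_(k+1) − s_k = (2*k**4 + 7*k**3 + 8*k**2 + 16*k + 10)*factorial(k + 1)/(2*2**k*(k + 2)*(k + 3))
(s_(k+1) − s_k) − t_k = -(2*k**3 + 3*k**2 - 2*k + 14)*factorial(k + 1)/(2*2**k*(k + 2)*(k + 3))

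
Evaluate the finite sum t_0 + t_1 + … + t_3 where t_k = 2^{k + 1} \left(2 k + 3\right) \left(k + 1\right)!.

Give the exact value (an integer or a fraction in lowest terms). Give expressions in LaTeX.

Σ = 3838

Compute t_(k+1)/t_k: get 2*(k + 2)*(2*k + 5)/(2*k + 3).
Normal form (A,B,C) = (2*k + 4, 1, k + 3/2).
Solve (2*k + 4)·f(k+1) − (1)·f(k) = k + 3/2.
From deg A=1, deg B=0, deg C=1: d=0.
Match coefficients ⇒ f(k) = 1/2.
R(k) = B(k−1)·f(k)/C(k) = 1/(2*k + 3); s_k = R·t_k = 2**(k + 1)*factorial(k + 1).
Verify: 2**(k + 1)*(2*k + 3)*factorial(k + 1) matches t_k.
Σ_(k=0)^(3) t_k = s_(4) − s_(0) = 3840 − (2) = 3838.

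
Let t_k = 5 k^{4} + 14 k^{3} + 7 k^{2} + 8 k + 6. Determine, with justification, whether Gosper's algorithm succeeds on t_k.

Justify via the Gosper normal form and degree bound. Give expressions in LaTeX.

Compute t_(k+1)/t_k: get (5*k**4 + 34*k**3 + 79*k**2 + 84*k + 40)/(5*k**4 + 14*k**3 + 7*k**2 + 8*k + 6).
Normal form (A,B,C) = (1, 1, k**4 + 14*k**3/5 + 7*k**2/5 + 8*k/5 + 6/5).
Key eq: (1)·f(k+1) = (1)·f(k) + (k**4 + 14*k**3/5 + 7*k**2/5 + 8*k/5 + 6/5).
Degrees (0,0,4) ⇒ d ≤ 5.
Match coefficients ⇒ f(k) = k*(k**4 + k**3 - 3*k**2 + 4*k + 3)/5.
So s_k = (B(k−1)f/C)·t_k = (k*(k**4 + k**3 - 3*k**2 + 4*k + 3)/(5*k**4 + 14*k**3 + 7*k**2 + 8*k + 6))·t_k = k*(k**4 + k**3 - 3*k**2 + 4*k + 3).
s_(k+1) − s_k = 5*k**4 + 14*k**3 + 7*k**2 + 8*k + 6 = t_k.

Yes. s_k = k \left(k^{4} + k^{3} - 3 k^{2} + 4 k + 3\right).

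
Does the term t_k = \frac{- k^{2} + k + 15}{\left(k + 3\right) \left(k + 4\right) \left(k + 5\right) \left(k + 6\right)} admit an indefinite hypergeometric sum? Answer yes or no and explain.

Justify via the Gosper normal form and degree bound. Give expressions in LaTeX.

Yes. s_k = \frac{k \left(k^{2} + 72 k + 227\right)}{60 \left(k + 3\right) \left(k + 4\right) \left(k + 5\right)}.

Compute t_(k+1)/t_k: get (k + 3)*(k - (k + 1)**2 + 16)/((k + 7)*(-k**2 + k + 15)).
A = k + 3, B = k + 7, C = k**2 - k - 15.
Solve (k + 3)·f(k+1) − (k + 6)·f(k) = k**2 - k - 15.
Degrees (1,1,2) ⇒ d ≤ 3.
A polynomial solution: f(k) = -k*(k**2 + 72*k + 227)/60.
Certificate R = B(k−1)f/C = -k*(k + 6)*(k**2 + 72*k + 227)/(60*(k**2 - k - 15)) gives s_k = k*(k**2 + 72*k + 227)/(60*(k + 3)*(k + 4)*(k + 5)).
Δs = (-k**2 + k + 15)/(k**4 + 18*k**3 + 119*k**2 + 342*k + 360), as required.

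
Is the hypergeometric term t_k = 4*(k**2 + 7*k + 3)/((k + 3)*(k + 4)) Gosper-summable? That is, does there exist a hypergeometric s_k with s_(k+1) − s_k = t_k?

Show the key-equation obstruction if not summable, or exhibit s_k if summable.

t_(k+1)/t_k = (k + 3)*(7*k + (k + 1)**2 + 10)/((k + 5)*(k**2 + 7*k + 3)).
A = k + 3, B = k + 5, C = k**2 + 7*k + 3.
Set up (k + 3)·f(k+1) − (k + 4)·f(k) − (k**2 + 7*k + 3) = 0.
deg f ≤ 2 (via 1,1,2).
Match coefficients ⇒ f(k) = k**2.
So s_k = (B(k−1)f/C)·t_k = (k**2*(k + 4)/(k**2 + 7*k + 3))·t_k = 4*k**2/(k + 3).
Verify: 4*(k**2 + 7*k + 3)/(k**2 + 7*k + 12) matches t_k.

Yes. s_k = 4*k**2/(k + 3).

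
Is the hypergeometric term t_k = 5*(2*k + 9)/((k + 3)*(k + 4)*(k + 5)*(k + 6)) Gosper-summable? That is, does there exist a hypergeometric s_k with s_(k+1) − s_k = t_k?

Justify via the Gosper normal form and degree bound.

t_(k+1)/t_k = (k + 3)*(2*k + 11)/((k + 7)*(2*k + 9)).
So A=k + 3 and B=k + 7, with C=k + 9/2.
f must satisfy (k + 3)·f(k+1) − (k + 6)·f(k) = k + 9/2.
Degrees (1,1,1) ⇒ d ≤ 3.
A polynomial solution: f(k) = k*(k + 4)*(k + 8)/30.
So s_k = (B(k−1)f/C)·t_k = (k*(k + 4)*(k + 6)*(k + 8)/(15*(2*k + 9)))·t_k = k*(k + 8)/(3*(k**2 + 8*k + 15)).
Check: Δs_k = 5*(2*k + 9)/(k**4 + 18*k**3 + 119*k**2 + 342*k + 360). ✓

Yes. s_k = k*(k + 8)/(3*(k**2 + 8*k + 15)).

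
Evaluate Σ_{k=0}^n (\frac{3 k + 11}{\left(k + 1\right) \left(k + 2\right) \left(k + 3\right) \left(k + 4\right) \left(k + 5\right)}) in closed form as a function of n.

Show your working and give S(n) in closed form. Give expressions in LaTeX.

r(k) = (k + 1)*(3*k + 14)/((k + 6)*(3*k + 11)) after simplifying.
A = k + 1, B = k + 6, C = k + 11/3.
f must satisfy (k + 1)·f(k+1) − (k + 5)·f(k) = k + 11/3.
Degrees (1,1,1) ⇒ d ≤ 4.
A polynomial solution: f(k) = k*(k + 3)*(k**2 + 7*k + 14)/24.
Get s_k = R·t_k = k*(k**2 + 7*k + 14)/(8*(k**3 + 7*k**2 + 14*k + 8)) with R(k) = B(k−1)f(k)/C(k) = k*(k + 3)*(k + 5)*(k**2 + 7*k + 14)/(8*(3*k + 11)).
Δs = (3*k + 11)/(k**5 + 15*k**4 + 85*k**3 + 225*k**2 + 274*k + 120), as required.
s_(n+1) = (n**3 + 10*n**2 + 31*n + 22)/(8*(n**3 + 10*n**2 + 31*n + 30)) and s_(0) = 0, so S(n) = (n**3 + 10*n**2 + 31*n + 22)/(8*(n**3 + 10*n**2 + 31*n + 30)).

S(n) = \frac{n^{3} + 10 n^{2} + 31 n + 22}{8 \left(n^{3} + 10 n^{2} + 31 n + 30\right)}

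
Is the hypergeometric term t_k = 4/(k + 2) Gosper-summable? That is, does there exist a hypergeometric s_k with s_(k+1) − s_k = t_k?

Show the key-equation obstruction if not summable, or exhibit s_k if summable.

r(k) = (k + 2)/(k + 3) after simplifying.
Take A(k)=k + 2, B(k)=k + 3, C(k)=1.
Need (k + 2)·f(k+1) − (k + 2)·f(k) = 1.
deg f ≤ 0 (via 1,1,0).
f = c0 ⇒ A·f(k+1) − B(k−1)·f(k) − C = -1. The system {-1 = 0} is inconsistent; no antidifference.

No — key equation has no polynomial f.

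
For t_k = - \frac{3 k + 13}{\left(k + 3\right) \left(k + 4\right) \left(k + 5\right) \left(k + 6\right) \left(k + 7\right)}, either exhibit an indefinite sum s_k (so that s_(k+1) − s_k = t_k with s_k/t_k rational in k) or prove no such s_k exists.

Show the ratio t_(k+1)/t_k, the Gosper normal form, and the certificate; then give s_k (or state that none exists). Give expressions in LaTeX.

s_k = \frac{k \left(- k^{2} - 14 k - 63\right)}{90 \left(k^{3} + 14 k^{2} + 63 k + 90\right)}

t_(k+1)/t_k = (k + 3)*(3*k + 16)/((k + 8)*(3*k + 13)).
A = k + 3, B = k + 8, C = k + 13/3.
f must satisfy (k + 3)·f(k+1) − (k + 7)·f(k) = k + 13/3.
Bound: deg f ≤ 4.
Solving with deg f ≤ 4: f(k) = k*(k + 4)*(k**2 + 14*k + 63)/270.
R(k) = B(k−1)·f(k)/C(k) = k*(k + 4)*(k + 7)*(k**2 + 14*k + 63)/(90*(3*k + 13)); s_k = R·t_k = k*(-k**2 - 14*k - 63)/(90*(k**3 + 14*k**2 + 63*k + 90)).
Check: Δs_k = (-3*k - 13)/(k**5 + 25*k**4 + 245*k**3 + 1175*k**2 + 2754*k + 2520). ✓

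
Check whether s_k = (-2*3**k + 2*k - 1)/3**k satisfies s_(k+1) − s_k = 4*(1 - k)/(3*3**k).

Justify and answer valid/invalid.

valid; difference matches t_k

s_(k+1) = (-6*3**k + 2*k + 1)/(3*3**k)
s_(k+1) − s_k = 4*(1 - k)/(3*3**k)
(s_(k+1) − s_k) − t_k = 0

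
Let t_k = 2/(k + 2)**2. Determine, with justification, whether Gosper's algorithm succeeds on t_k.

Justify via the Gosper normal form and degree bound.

Step 1: r(k) = (k + 2)**2/(k + 3)**2.
Gosper form: A/B · C(k+1)/C(k) with A=k**2 + 4*k + 4, B=k**2 + 6*k + 9, C=1.
Solve (k**2 + 4*k + 4)·f(k+1) − (k**2 + 4*k + 4)·f(k) = 1.
Bound: deg f ≤ 0.
f = c0 ⇒ A·f(k+1) − B(k−1)·f(k) − C = -1. The system {-1 = 0} is inconsistent; no antidifference.

No; the coefficient equations for f are inconsistent.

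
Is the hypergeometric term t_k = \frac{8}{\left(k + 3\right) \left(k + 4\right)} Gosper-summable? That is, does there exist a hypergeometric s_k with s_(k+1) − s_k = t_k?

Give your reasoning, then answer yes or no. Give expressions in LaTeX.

Yes. s_k = \frac{8 k}{3 \left(k + 3\right)}.

t_(k+1)/t_k = (k + 3)/(k + 5).
Take A(k)=k + 3, B(k)=k + 5, C(k)=1.
Key eq: (k + 3)·f(k+1) = (k + 4)·f(k) + (1).
From deg A=1, deg B=1, deg C=0: d=1.
Solve for f: f(k) = k/3 (degree 1 ≤ 1).
Get s_k = R·t_k = 8*k/(3*(k + 3)) with R(k) = B(k−1)f(k)/C(k) = k*(k + 4)/3.
Verify: 8/(k**2 + 7*k + 12) matches t_k.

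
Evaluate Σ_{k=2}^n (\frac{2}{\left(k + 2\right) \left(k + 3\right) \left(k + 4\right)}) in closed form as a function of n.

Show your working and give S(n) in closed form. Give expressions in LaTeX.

Compute t_(k+1)/t_k: get (k + 2)/(k + 5).
So A=k + 2 and B=k + 5, with C=1.
Need (k + 2)·f(k+1) − (k + 4)·f(k) = 1.
d = 2 from the (1,1,0) case.
Solving with deg f ≤ 2: f(k) = k*(k + 5)/12.
So s_k = (B(k−1)f/C)·t_k = (k*(k + 4)*(k + 5)/12)·t_k = k*(k + 5)/(6*(k + 2)*(k + 3)).
Verify: 2/(k**3 + 9*k**2 + 26*k + 24) matches t_k.
Σ_(k=2)^n t_k = s_(n+1) − s_(2) = ((n**2 + 7*n + 6)/(6*(n**2 + 7*n + 12))) − (7/60), i.e. (n**2 + 7*n - 8)/(20*(n**2 + 7*n + 12)).

S(n) = \frac{n^{2} + 7 n - 8}{20 \left(n^{2} + 7 n + 12\right)}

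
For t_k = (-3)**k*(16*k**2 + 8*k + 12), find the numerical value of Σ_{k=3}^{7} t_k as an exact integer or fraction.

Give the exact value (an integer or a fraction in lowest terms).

Σ = -1490076

The ratio is 3*(-4*k**2 - 10*k - 9)/(4*k**2 + 2*k + 3).
Normal form (A,B,C) = (-3, 1, k**2 + k/2 + 3/4).
Set up (-3)·f(k+1) − (1)·f(k) − (k**2 + k/2 + 3/4) = 0.
From deg A=0, deg B=0, deg C=2: d=2.
Coefficient equations give f(k) = -(4*k**2 - 4*k + 3)/16.
So s_k = (B(k−1)f/C)·t_k = (-(4*k**2 - 4*k + 3)/(4*(4*k**2 + 2*k + 3)))·t_k = (-3)**k*(-4*k**2 + 4*k - 3).
Check: Δs_k = (-3)**k*(16*k**2 + 8*k + 12). ✓
Sum = s_(8) − s_(3); s_(8) = -1489347, s_(3) = 729 ⇒ -1490076.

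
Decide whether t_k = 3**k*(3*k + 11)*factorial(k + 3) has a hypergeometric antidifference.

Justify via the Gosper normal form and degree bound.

Yes. s_k = 3**k*factorial(k + 3).

Compute t_(k+1)/t_k: get 3*(k + 4)*(3*k + 14)/(3*k + 11).
Normal form (A,B,C) = (3*k + 12, 1, k + 11/3).
Set up (3*k + 12)·f(k+1) − (1)·f(k) − (k + 11/3) = 0.
Bound: deg f ≤ 0.
Coefficient equations give f(k) = 1/3.
So s_k = (B(k−1)f/C)·t_k = (1/(3*k + 11))·t_k = 3**k*factorial(k + 3).
Verify: 3**k*(3*k + 11)*factorial(k + 3) matches t_k.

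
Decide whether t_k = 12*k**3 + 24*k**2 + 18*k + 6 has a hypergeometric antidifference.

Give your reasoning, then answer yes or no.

t_(k+1)/t_k = (2*k**3 + 10*k**2 + 17*k + 10)/(2*k**3 + 4*k**2 + 3*k + 1).
So A=1 and B=1, with C=k**3 + 2*k**2 + 3*k/2 + 1/2.
Key eq: (1)·f(k+1) = (1)·f(k) + (k**3 + 2*k**2 + 3*k/2 + 1/2).
deg f ≤ 4 (via 0,0,3).
A polynomial solution: f(k) = k*(k + 1)*(3*k**2 - k + 1)/12.
Get s_k = R·t_k = 3*k**4 + 2*k**3 + k with R(k) = B(k−1)f(k)/C(k) = k*(3*k**2 - k + 1)/(6*(2*k**2 + 2*k + 1)).
s_(k+1) − s_k = 12*k**3 + 24*k**2 + 18*k + 6 = t_k.

Yes. s_k = 3*k**4 + 2*k**3 + k.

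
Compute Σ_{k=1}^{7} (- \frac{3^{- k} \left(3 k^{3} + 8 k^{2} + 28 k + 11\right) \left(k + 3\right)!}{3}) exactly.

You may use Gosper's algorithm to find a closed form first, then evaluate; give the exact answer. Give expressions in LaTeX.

r(k) = (3*k**4 + 29*k**3 + 121*k**2 + 262*k + 200)/(3*(3*k**3 + 8*k**2 + 28*k + 11)) after simplifying.
Normal form (A,B,C) = (k/3 + 4/3, 1, k**3 + 8*k**2/3 + 28*k/3 + 11/3).
f must satisfy (k/3 + 4/3)·f(k+1) − (1)·f(k) = k**3 + 8*k**2/3 + 28*k/3 + 11/3.
From deg A=1, deg B=0, deg C=3: d=2.
Coefficient equations give f(k) = 3*k**2 - k + 3.
Then R = B(k−1)f/C = 3*(3*k**2 - k + 3)/(3*k**3 + 8*k**2 + 28*k + 11), so s_k = R(k)·t_k = -(3*k**2 - k + 3)*factorial(k + 3)/3**k.
s_(k+1) − s_k = -(3*k**3 + 8*k**2 + 28*k + 11)*factorial(k + 3)/(3*3**k) = t_k.
Σ_(k=1)^(7) t_k = s_(8) − s_(1) = -92153600/81 − (-40) = -92150360/81.

Σ = -92150360/81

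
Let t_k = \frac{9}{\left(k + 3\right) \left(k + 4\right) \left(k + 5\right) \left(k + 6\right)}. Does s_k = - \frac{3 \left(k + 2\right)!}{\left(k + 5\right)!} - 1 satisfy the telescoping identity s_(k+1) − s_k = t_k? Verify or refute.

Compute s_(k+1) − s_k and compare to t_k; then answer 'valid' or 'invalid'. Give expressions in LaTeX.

s_(k+1) = -3*factorial(k + 3)/factorial(k + 6) - 1
s_(k+1) − s_k = 9/((k + 3)*(k + 4)*(k + 5)*(k + 6))
(s_(k+1) − s_k) − t_k = 0

valid; difference matches t_k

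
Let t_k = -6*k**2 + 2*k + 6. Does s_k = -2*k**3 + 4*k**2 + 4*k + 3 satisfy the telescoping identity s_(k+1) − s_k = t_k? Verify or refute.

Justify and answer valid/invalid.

valid; difference matches t_k

s_(k+1) = -2*k**3 - 2*k**2 + 6*k + 9
s_(k+1) − s_k = -6*k**2 + 2*k + 6
(s_(k+1) − s_k) − t_k = 0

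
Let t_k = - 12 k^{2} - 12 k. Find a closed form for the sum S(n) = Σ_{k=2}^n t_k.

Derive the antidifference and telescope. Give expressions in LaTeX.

Step 1: r(k) = (k + 2)/k.
Take A(k)=1, B(k)=1, C(k)=k**2 + k.
Key eq: (1)·f(k+1) = (1)·f(k) + (k**2 + k).
d = 3 from the (0,0,2) case.
Solving with deg f ≤ 3: f(k) = k*(k - 1)*(k + 1)/3.
R(k) = B(k−1)·f(k)/C(k) = (k - 1)/3; s_k = R·t_k = 4*k*(1 - k**2).
Δs = 12*k*(-k - 1), as required.
Telescope: S(n) = s_(n+1) − s_(2) = 4*n*(-n**2 - 3*n - 2) − (-24) = -4*n**3 - 12*n**2 - 8*n + 24.

S(n) = - 4 n^{3} - 12 n^{2} - 8 n + 24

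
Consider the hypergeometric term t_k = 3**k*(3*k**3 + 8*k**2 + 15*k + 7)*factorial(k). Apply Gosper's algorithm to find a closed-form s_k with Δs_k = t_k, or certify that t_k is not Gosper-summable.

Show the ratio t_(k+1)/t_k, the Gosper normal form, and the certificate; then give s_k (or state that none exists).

s_k = 3**k*(k**2 + 2)*factorial(k)

Ratio r(k) = 3*(3*k**4 + 20*k**3 + 57*k**2 + 73*k + 33)/(3*k**3 + 8*k**2 + 15*k + 7).
Normal form (A,B,C) = (3*k + 3, 1, k**3 + 8*k**2/3 + 5*k + 7/3).
f must satisfy (3*k + 3)·f(k+1) − (1)·f(k) = k**3 + 8*k**2/3 + 5*k + 7/3.
Degrees (1,0,3) ⇒ d ≤ 2.
Solving with deg f ≤ 2: f(k) = (k**2 + 2)/3.
Certificate R = B(k−1)f/C = (k**2 + 2)/(3*k**3 + 8*k**2 + 15*k + 7) gives s_k = 3**k*(k**2 + 2)*factorial(k).
s_(k+1) − s_k = 3**k*(3*k**3 + 8*k**2 + 15*k + 7)*factorial(k) = t_k.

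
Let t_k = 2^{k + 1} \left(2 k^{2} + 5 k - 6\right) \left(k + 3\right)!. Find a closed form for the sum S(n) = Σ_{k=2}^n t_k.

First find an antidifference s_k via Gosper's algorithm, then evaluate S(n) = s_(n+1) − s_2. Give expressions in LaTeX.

S(n) = 2^{n + 2} \left(n - 1\right) \left(n + 4\right)!

The ratio is 2*(2*k**3 + 17*k**2 + 37*k + 4)/(2*k**2 + 5*k - 6).
A = 2*k + 8, B = 1, C = k**2 + 5*k/2 - 3.
Key eq: (2*k + 8)·f(k+1) = (1)·f(k) + (k**2 + 5*k/2 - 3).
From deg A=1, deg B=0, deg C=2: d=1.
Coefficient equations give f(k) = (k - 2)/2.
So s_k = (B(k−1)f/C)·t_k = ((k - 2)/(2*k**2 + 5*k - 6))·t_k = 2**(k + 1)*(k - 2)*factorial(k + 3).
Verify: 2**(k + 1)*(2*k**2 + 5*k - 6)*factorial(k + 3) matches t_k.
Evaluate: s_(n+1) = 2**(n + 2)*(n - 1)*factorial(n + 4); subtract s_(2) = 0 ⇒ S(n) = 2**(n + 2)*(n - 1)*factorial(n + 4).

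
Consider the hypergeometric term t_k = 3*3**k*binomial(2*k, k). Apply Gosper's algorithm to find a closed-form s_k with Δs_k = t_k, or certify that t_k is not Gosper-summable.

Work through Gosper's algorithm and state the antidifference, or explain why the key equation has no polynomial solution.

t_(k+1)/t_k = 6*(2*k + 1)/(k + 1).
Normal form (A,B,C) = (12*k + 6, k + 1, 1).
Set up (12*k + 6)·f(k+1) − (k)·f(k) − (1) = 0.
Degrees (1,1,0) ⇒ d ≤ -1.
Bound -1 < 0, so the key equation has no polynomial solution.

none (Gosper's algorithm certifies no s_k)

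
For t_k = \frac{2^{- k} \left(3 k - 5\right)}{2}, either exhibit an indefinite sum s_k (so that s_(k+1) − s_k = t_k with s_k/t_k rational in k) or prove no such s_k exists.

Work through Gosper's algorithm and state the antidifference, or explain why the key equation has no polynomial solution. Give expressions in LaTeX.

s_k = 2^{- k} \left(2 - 3 k\right)

t_(k+1)/t_k = (3*k - 2)/(2*(3*k - 5)).
A = 1/2, B = 1, C = k - 5/3.
f must satisfy (1/2)·f(k+1) − (1)·f(k) = k - 5/3.
deg f ≤ 1 (via 0,0,1).
Coefficient equations give f(k) = -2*(3*k - 2)/3.
So s_k = (B(k−1)f/C)·t_k = (-2*(3*k - 2)/(3*k - 5))·t_k = (2 - 3*k)/2**k.
Δs = (3*k - 5)/(2*2**k), as required.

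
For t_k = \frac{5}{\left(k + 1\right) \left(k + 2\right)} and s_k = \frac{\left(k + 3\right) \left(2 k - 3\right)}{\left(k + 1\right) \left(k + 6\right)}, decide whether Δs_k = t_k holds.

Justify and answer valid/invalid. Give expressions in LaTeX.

s_(k+1) = (k + 4)*(2*k - 1)/((k + 2)*(k + 7))
s_(k+1) − s_k = (11*k**2 + 53*k + 102)/(k**4 + 16*k**3 + 83*k**2 + 152*k + 84)
(s_(k+1) − s_k) − t_k = 6*(k**2 - 2*k - 18)/(k**4 + 16*k**3 + 83*k**2 + 152*k + 84)

Invalid: residual \frac{6 \left(k^{2} - 2 k - 18\right)}{k^{4} + 16 k^{3} + 83 k^{2} + 152 k + 84} ≠ 0.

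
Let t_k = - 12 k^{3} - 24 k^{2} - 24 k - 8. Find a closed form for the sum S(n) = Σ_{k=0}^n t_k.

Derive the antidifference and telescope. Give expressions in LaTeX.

S(n) = - 3 n^{4} - 14 n^{3} - 27 n^{2} - 24 n - 8

Compute t_(k+1)/t_k: get (3*k**3 + 15*k**2 + 27*k + 17)/(3*k**3 + 6*k**2 + 6*k + 2).
Gosper form: A/B · C(k+1)/C(k) with A=1, B=1, C=k**3 + 2*k**2 + 2*k + 2/3.
Set up (1)·f(k+1) − (1)·f(k) − (k**3 + 2*k**2 + 2*k + 2/3) = 0.
Degrees (0,0,3) ⇒ d ≤ 4.
Match coefficients ⇒ f(k) = k**2*(3*k**2 + 2*k + 3)/12.
Then R = B(k−1)f/C = k**2*(3*k**2 + 2*k + 3)/(4*(3*k**3 + 6*k**2 + 6*k + 2)), so s_k = R(k)·t_k = k**2*(-3*k**2 - 2*k - 3).
s_(k+1) − s_k = -12*k**3 - 24*k**2 - 24*k - 8 = t_k.
Evaluate: s_(n+1) = -3*n**4 - 14*n**3 - 27*n**2 - 24*n - 8; subtract s_(0) = 0 ⇒ S(n) = -3*n**4 - 14*n**3 - 27*n**2 - 24*n - 8.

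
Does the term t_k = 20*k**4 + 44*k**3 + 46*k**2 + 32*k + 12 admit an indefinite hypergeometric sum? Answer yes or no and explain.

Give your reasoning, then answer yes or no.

The ratio is (10*k**4 + 62*k**3 + 149*k**2 + 168*k + 77)/(10*k**4 + 22*k**3 + 23*k**2 + 16*k + 6).
Gosper form: A/B · C(k+1)/C(k) with A=1, B=1, C=k**4 + 11*k**3/5 + 23*k**2/10 + 8*k/5 + 3/5.
f must satisfy (1)·f(k+1) − (1)·f(k) = k**4 + 11*k**3/5 + 23*k**2/10 + 8*k/5 + 3/5.
Bound: deg f ≤ 5.
Coefficient equations give f(k) = k*(4*k**4 + k**3 + 4*k + 3)/20.
Certificate R = B(k−1)f/C = k*(4*k**4 + k**3 + 4*k + 3)/(2*(10*k**4 + 22*k**3 + 23*k**2 + 16*k + 6)) gives s_k = k*(4*k**4 + k**3 + 4*k + 3).
s_(k+1) − s_k = 20*k**4 + 44*k**3 + 46*k**2 + 32*k + 12 = t_k.

Yes. s_k = k*(4*k**4 + k**3 + 4*k + 3).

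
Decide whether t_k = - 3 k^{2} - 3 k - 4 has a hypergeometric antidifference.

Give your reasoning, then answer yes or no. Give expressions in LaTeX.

Ratio r(k) = (3*k**2 + 9*k + 10)/(3*k**2 + 3*k + 4).
Gosper form: A/B · C(k+1)/C(k) with A=1, B=1, C=k**2 + k + 4/3.
Solve (1)·f(k+1) − (1)·f(k) = k**2 + k + 4/3.
Degrees (0,0,2) ⇒ d ≤ 3.
Coefficient equations give f(k) = k*(k**2 + 3)/3.
So s_k = (B(k−1)f/C)·t_k = (k*(k**2 + 3)/(3*k**2 + 3*k + 4))·t_k = k*(-k**2 - 3).
Verify: -3*k**2 - 3*k - 4 matches t_k.

Yes. s_k = k \left(- k^{2} - 3\right).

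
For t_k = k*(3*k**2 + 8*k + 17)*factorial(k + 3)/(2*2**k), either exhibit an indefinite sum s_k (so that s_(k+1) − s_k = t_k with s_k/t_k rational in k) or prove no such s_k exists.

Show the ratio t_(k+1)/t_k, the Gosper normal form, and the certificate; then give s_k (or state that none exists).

s_k = (3*k**2 - 4*k + 2)*factorial(k + 3)/2**k

t_(k+1)/t_k = (k + 1)*(k + 4)*(8*k + 3*(k + 1)**2 + 25)/(2*k*(3*k**2 + 8*k + 17)).
Factor: A=k/2 + 2; B=1; C=k**3 + 8*k**2/3 + 17*k/3.
f must satisfy (k/2 + 2)·f(k+1) − (1)·f(k) = k**3 + 8*k**2/3 + 17*k/3.
d = 2 from the (1,0,3) case.
Match coefficients ⇒ f(k) = 2*(3*k**2 - 4*k + 2)/3.
Certificate R = B(k−1)f/C = 2*(3*k**2 - 4*k + 2)/(k*(3*k**2 + 8*k + 17)) gives s_k = (3*k**2 - 4*k + 2)*factorial(k + 3)/2**k.
Verify: k*(3*k**2 + 8*k + 17)*factorial(k + 3)/(2*2**k) matches t_k.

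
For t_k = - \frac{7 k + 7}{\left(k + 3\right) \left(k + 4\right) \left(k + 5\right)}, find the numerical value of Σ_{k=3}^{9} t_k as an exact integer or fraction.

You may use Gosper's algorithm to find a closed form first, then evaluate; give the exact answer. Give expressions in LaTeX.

The ratio is (k + 2)*(k + 3)/((k + 1)*(k + 6)).
A = k + 3, B = k + 6, C = k + 1.
f must satisfy (k + 3)·f(k+1) − (k + 5)·f(k) = k + 1.
d = 2 from the (1,1,1) case.
Match coefficients ⇒ f(k) = k*(k + 1)/6.
Then R = B(k−1)f/C = k*(k + 5)/6, so s_k = R(k)·t_k = -7*k*(k + 1)/(6*(k + 3)*(k + 4)).
Check: Δs_k = 7*(-k - 1)/(k**3 + 12*k**2 + 47*k + 60). ✓
Evaluate s at k=10 and k=3: -55/78 and -1/3; difference -29/78.

Σ = -29/78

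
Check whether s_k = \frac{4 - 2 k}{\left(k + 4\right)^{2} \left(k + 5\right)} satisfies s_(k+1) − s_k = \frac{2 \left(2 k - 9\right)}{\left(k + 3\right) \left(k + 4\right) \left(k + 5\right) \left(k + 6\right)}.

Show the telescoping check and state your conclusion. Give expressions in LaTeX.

Invalid: residual \frac{6 \left(- k^{2} - k + 16\right)}{k^{6} + 27 k^{5} + 301 k^{4} + 1773 k^{3} + 5818 k^{2} + 10080 k + 7200} ≠ 0.

s_(k+1) = 2*(1 - k)/((k + 5)**2*(k + 6))
s_(k+1) − s_k = 4*(k**2 - 22)/(k**5 + 24*k**4 + 229*k**3 + 1086*k**2 + 2560*k + 2400)
(s_(k+1) − s_k) − t_k = 6*(-k**2 - k + 16)/(k**6 + 27*k**5 + 301*k**4 + 1773*k**3 + 5818*k**2 + 10080*k + 7200)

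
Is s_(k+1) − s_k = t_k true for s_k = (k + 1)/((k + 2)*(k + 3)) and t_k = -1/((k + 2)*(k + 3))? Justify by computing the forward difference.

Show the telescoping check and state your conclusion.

s_(k+1) = (k + 2)/((k + 3)*(k + 4))
s_(k+1) − s_k = -k/(k**3 + 9*k**2 + 26*k + 24)
(s_(k+1) − s_k) − t_k = 4/(k**3 + 9*k**2 + 26*k + 24)

Invalid: residual 4/(k**3 + 9*k**2 + 26*k + 24) ≠ 0.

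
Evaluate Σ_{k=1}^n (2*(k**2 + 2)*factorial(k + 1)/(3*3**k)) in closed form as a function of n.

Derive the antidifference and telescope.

S(n) = 2*3**(-n - 1)*(-2*3**n + n**3*factorial(n) + 4*n**2*factorial(n) + 5*n*factorial(n) + 2*factorial(n))

Compute t_(k+1)/t_k: get (k + 2)*((k + 1)**2 + 2)/(3*(k**2 + 2)).
Normal form (A,B,C) = (k/3 + 2/3, 1, k**2 + 2).
f must satisfy (k/3 + 2/3)·f(k+1) − (1)·f(k) = k**2 + 2.
Bound: deg f ≤ 1.
Coefficient equations give f(k) = 3*k.
R(k) = B(k−1)·f(k)/C(k) = 3*k/(k**2 + 2); s_k = R·t_k = 2*k*factorial(k + 1)/3**k.
Verify: 2*(k**2 + 2)*factorial(k + 1)/(3*3**k) matches t_k.
Σ_(k=1)^n t_k = s_(n+1) − s_(1) = (2*3**(-n - 1)*(n + 1)*factorial(n + 2)) − (4/3), i.e. 2*3**(-n - 1)*(-2*3**n + n**3*factorial(n) + 4*n**2*factorial(n) + 5*n*factorial(n) + 2*factorial(n)).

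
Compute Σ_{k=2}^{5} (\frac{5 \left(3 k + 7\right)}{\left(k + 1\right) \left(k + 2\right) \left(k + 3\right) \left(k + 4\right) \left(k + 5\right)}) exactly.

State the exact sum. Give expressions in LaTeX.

The ratio is (k + 1)*(3*k + 10)/((k + 6)*(3*k + 7)).
Take A(k)=k + 1, B(k)=k + 6, C(k)=k + 7/3.
f must satisfy (k + 1)·f(k+1) − (k + 5)·f(k) = k + 7/3.
d = 4 from the (1,1,1) case.
A polynomial solution: f(k) = k*(k + 2)*(k**2 + 8*k + 19)/36.
R(k) = B(k−1)·f(k)/C(k) = k*(k + 2)*(k + 5)*(k**2 + 8*k + 19)/(12*(3*k + 7)); s_k = R·t_k = 5*k*(k**2 + 8*k + 19)/(12*(k**3 + 8*k**2 + 19*k + 12)).
Check: Δs_k = 5*(3*k + 7)/(k**5 + 15*k**4 + 85*k**3 + 225*k**2 + 274*k + 120). ✓
Sum = s_(6) − s_(2); s_(6) = 103/252, s_(2) = 13/36 ⇒ 1/21.

Σ = 1/21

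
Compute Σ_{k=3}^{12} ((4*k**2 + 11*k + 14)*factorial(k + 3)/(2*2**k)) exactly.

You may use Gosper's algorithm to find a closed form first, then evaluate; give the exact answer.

Σ = 130256625510

The ratio is (k + 4)*(11*k + 4*(k + 1)**2 + 25)/(2*(4*k**2 + 11*k + 14)).
Gosper form: A/B · C(k+1)/C(k) with A=k/2 + 2, B=1, C=k**2 + 11*k/4 + 7/2.
Solve (k/2 + 2)·f(k+1) − (1)·f(k) = k**2 + 11*k/4 + 7/2.
deg f ≤ 1 (via 1,0,2).
Coefficient equations give f(k) = (4*k - 1)/2.
So s_k = (B(k−1)f/C)·t_k = (2*(4*k - 1)/(4*k**2 + 11*k + 14))·t_k = (4*k - 1)*factorial(k + 3)/2**k.
s_(k+1) − s_k = (4*k**2 + 11*k + 14)*factorial(k + 3)/(2*2**k) = t_k.
Evaluate s at k=13 and k=3: 130256626500 and 990; difference 130256625510.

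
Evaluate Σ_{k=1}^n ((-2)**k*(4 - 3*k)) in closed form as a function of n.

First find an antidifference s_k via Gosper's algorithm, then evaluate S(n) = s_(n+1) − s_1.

S(n) = -2*(-2)**n*n + 2*(-2)**n - 2

r(k) = 2*(1 - 3*k)/(3*k - 4) after simplifying.
Gosper form: A/B · C(k+1)/C(k) with A=-2, B=1, C=k - 4/3.
Solve (-2)·f(k+1) − (1)·f(k) = k - 4/3.
Degrees (0,0,1) ⇒ d ≤ 1.
Match coefficients ⇒ f(k) = -(k - 2)/3.
Certificate R = B(k−1)f/C = -(k - 2)/(3*k - 4) gives s_k = (-2)**k*(k - 2).
Check: Δs_k = (-2)**k*(4 - 3*k). ✓
Evaluate: s_(n+1) = (-2)**(n + 1)*(n - 1); subtract s_(1) = 2 ⇒ S(n) = -2*(-2)**n*n + 2*(-2)**n - 2.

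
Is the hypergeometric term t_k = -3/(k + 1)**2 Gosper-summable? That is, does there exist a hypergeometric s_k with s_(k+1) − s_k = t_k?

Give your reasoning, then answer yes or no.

Ratio r(k) = (k + 1)**2/(k + 2)**2.
A = k**2 + 2*k + 1, B = k**2 + 4*k + 4, C = 1.
f must satisfy (k**2 + 2*k + 1)·f(k+1) − (k**2 + 2*k + 1)·f(k) = 1.
Bound: deg f ≤ 0.
Generic f = c0 gives residual -1; -1 = 0 cannot hold, so t_k is not Gosper-summable.

No — key equation has no polynomial f.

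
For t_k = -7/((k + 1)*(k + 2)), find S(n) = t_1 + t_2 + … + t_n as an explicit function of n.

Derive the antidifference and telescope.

S(n) = -7*n/(2*n + 4)

r(k) = (k + 1)/(k + 3) after simplifying.
A = k + 1, B = k + 3, C = 1.
Need (k + 1)·f(k+1) − (k + 2)·f(k) = 1.
Bound: deg f ≤ 1.
Solving with deg f ≤ 1: f(k) = k.
Then R = B(k−1)f/C = k*(k + 2), so s_k = R(k)·t_k = -7*k/(k + 1).
Check: Δs_k = -7/(k**2 + 3*k + 2). ✓
Evaluate: s_(n+1) = 7*(-n - 1)/(n + 2); subtract s_(1) = -7/2 ⇒ S(n) = -7*n/(2*n + 4).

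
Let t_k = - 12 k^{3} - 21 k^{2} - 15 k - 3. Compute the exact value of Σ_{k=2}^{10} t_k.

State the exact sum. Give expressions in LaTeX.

t_(k+1)/t_k = (4*k**3 + 19*k**2 + 31*k + 17)/(4*k**3 + 7*k**2 + 5*k + 1).
Normal form (A,B,C) = (1, 1, k**3 + 7*k**2/4 + 5*k/4 + 1/4).
f must satisfy (1)·f(k+1) − (1)·f(k) = k**3 + 7*k**2/4 + 5*k/4 + 1/4.
From deg A=0, deg B=0, deg C=3: d=4.
Solve for f: f(k) = k*(3*k**3 + k**2 - 1)/12 (degree 4 ≤ 4).
Get s_k = R·t_k = -3*k**4 - k**3 + k with R(k) = B(k−1)f(k)/C(k) = k*(3*k**3 + k**2 - 1)/(3*(4*k**3 + 7*k**2 + 5*k + 1)).
Δs = -12*k**3 - 21*k**2 - 15*k - 3, as required.
Telescoping: Σ = s_(11) − s_(2) = -45243 − (-54) = -45189.

Σ = -45189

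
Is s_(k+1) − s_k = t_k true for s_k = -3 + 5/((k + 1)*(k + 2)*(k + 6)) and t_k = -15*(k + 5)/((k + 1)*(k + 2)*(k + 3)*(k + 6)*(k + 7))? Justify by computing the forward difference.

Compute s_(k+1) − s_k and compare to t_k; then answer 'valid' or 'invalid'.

s_(k+1) = -3 + 5/((k + 2)*(k + 3)*(k + 7))
s_(k+1) − s_k = 15*(-k - 5)/(k**5 + 19*k**4 + 131*k**3 + 401*k**2 + 540*k + 252)
(s_(k+1) − s_k) − t_k = 0

valid; difference matches t_k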